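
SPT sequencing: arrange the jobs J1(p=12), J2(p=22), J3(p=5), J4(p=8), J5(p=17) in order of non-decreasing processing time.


SPT: sort by shortest processing time
  J3: p=5
  J4: p=8
  J1: p=12
  J5: p=17
  J2: p=22
Order: J3 → J4 → J1 → J5 → J2


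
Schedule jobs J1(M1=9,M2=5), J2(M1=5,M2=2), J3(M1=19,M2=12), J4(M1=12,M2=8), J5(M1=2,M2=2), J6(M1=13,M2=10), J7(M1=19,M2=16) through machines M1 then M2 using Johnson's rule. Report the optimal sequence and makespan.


Johnson's rule:
Group 1 (M1≤M2, sort by M1): ['J5']
Group 2 (M1>M2, sort desc M2): ['J7', 'J3', 'J6', 'J4', 'J1', 'J2']
Sequence: J5 → J7 → J3 → J6 → J4 → J1 → J2
Makespan calculation:
  J5: M1 done=2, M2 done=4
  J7: M1 done=21, M2 done=37
  J3: M1 done=40, M2 done=52
  J6: M1 done=53, M2 done=63
  J4: M1 done=65, M2 done=73
  J1: M1 done=74, M2 done=79
  J2: M1 done=79, M2 done=81
= Sequence: J5 → J7 → J3 → J6 → J4 → J1 → J2, Makespan: 81


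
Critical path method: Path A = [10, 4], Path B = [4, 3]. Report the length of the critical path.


Path A: 10 + 4 = 14
Path B: 4 + 3 = 7
Critical path = longest = max(14, 7)
= 14 (Path A)


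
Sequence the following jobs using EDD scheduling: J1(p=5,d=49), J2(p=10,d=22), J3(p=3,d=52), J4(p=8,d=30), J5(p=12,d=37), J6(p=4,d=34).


EDD: sort by earliest due date
  J2: d=22, p=10
  J4: d=30, p=8
  J6: d=34, p=4
  J5: d=37, p=12
  J1: d=49, p=5
  J3: d=52, p=3
Order: J2 → J4 → J6 → J5 → J1 → J3


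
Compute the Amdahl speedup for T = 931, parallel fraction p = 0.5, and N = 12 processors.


Amdahl's law: T_p = T × ((1-p) + p/N)
= 931 × ((1-0.5) + 0.5/12)
= 931 × (0.50 + 0.0417)
= 931 × 0.5417
= 504.29
Speedup = 931/504.29
= 1.85×


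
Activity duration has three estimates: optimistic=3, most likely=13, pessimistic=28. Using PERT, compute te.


te = (o + 4m + p) / 6
= (3 + 4×13 + 28) / 6
= (3 + 52 + 28) / 6
= 83 / 6
= 13.83


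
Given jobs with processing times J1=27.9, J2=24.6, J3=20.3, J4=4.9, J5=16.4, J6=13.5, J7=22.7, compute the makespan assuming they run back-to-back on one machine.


Sequential makespan: sum all processing times
= 27.9 + 24.6 + 20.3 + 4.9 + 16.4 + 13.5 + 22.7
= 130.3 time units


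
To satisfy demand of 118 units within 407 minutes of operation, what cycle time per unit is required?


Cycle time = available time / demand
= 407 / 118
= 3.45 min/unit


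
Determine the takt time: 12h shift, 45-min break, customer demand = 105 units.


Available = 12×60 - 45 = 675 min
Takt time = 675 / 105
= 6.43 min/unit


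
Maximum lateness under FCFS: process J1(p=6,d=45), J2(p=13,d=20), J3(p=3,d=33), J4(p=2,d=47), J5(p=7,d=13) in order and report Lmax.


Lateness per job (L = C - d):
  J1: C=6, d=45, L=-39
  J2: C=19, d=20, L=-1
  J3: C=22, d=33, L=-11
  J4: C=24, d=47, L=-23
  J5: C=31, d=13, L=18
Lmax = max(-39, -1, -11, -23, 18)
= 18


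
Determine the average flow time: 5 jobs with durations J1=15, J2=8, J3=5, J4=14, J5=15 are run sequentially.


Completion times:
  J1: completes at 15
  J2: completes at 23
  J3: completes at 28
  J4: completes at 42
  J5: completes at 57
Sum = 165
Average = 165/5
= 33.00


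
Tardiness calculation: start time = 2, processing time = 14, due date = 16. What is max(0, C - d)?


Completion = start + processing = 2 + 14 = 16
Tardiness = max(0, C - d) = max(0, 16 - 16)
= max(0, 0)
= 0


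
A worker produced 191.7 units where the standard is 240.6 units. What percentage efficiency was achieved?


Efficiency = (actual / standard) × 100
= (191.7 / 240.6) × 100
= 79.7%


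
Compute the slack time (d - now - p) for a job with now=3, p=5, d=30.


Slack = due - current_time - processing
= 30 - 3 - 5
= 22


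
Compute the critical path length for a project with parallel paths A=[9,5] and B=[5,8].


Path A: 9 + 5 = 14
Path B: 5 + 8 = 13
Critical path = longest = max(14, 13)
= 14 (Path A)


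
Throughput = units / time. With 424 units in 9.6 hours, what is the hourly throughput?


Throughput = units / time
= 424 / 9.6
= 44.2 units/hour


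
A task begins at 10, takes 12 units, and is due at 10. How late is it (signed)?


Completion = 10 + 12 = 22
Lateness = C - d = 22 - 10
= 12


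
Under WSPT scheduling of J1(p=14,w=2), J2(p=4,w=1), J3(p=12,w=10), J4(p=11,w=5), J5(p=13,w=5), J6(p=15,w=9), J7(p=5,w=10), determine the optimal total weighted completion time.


WSPT order (by p/w): J7 → J3 → J6 → J4 → J5 → J2 → J1
  J7: C=5, w·C=10×5=50
  J3: C=17, w·C=10×17=170
  J6: C=32, w·C=9×32=288
  J4: C=43, w·C=5×43=215
  J5: C=56, w·C=5×56=280
  J2: C=60, w·C=1×60=60
  J1: C=74, w·C=2×74=148
Σ w·C = 1211
= 1211


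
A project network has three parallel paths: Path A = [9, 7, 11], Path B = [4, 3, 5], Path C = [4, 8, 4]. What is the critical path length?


Path A: 9 + 7 + 11 = 27
Path B: 4 + 3 + 5 = 12
Path C: 4 + 8 + 4 = 16
Critical path = longest = max(27, 12, 16)
= 27 (Path A)


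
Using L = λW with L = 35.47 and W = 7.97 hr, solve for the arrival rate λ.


Little's law: L = λW → λ = L / W
= 35.47 / 7.97
= 4.45 per hour


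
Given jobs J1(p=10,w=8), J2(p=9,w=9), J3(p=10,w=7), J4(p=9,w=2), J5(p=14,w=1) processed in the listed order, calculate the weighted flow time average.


Completion times:
  J1: C=10, w×C=8×10=80
  J2: C=19, w×C=9×19=171
  J3: C=29, w×C=7×29=203
  J4: C=38, w×C=2×38=76
  J5: C=52, w×C=1×52=52
Sum w×C = 582
Sum w = 27
Weighted avg = 582/27
= 21.56


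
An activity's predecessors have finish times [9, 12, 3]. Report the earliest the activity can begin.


ES = max of all predecessor completion times
Predecessors: [9, 12, 3]
ES = max(9, 12, 3)
= 12


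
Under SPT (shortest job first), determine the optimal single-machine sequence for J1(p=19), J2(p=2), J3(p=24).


SPT: sort by shortest processing time
  J2: p=2
  J1: p=19
  J3: p=24
Order: J2 → J1 → J3


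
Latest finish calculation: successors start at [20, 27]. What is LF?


LF = min of all successor start times
Successors start at: [20, 27]
LF = min(20, 27)
= 20


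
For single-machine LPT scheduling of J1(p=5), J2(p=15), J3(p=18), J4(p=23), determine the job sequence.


LPT: sort by longest processing time first
  J4: p=23
  J3: p=18
  J2: p=15
  J1: p=5
Order: J4 → J3 → J2 → J1


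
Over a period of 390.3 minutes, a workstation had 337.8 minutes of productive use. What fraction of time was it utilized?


Utilization = busy / total × 100
= 337.8 / 390.3 × 100
= 86.5%


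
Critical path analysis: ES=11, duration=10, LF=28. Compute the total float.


EF = ES + duration = 11 + 10 = 21
LS = LF - duration = 28 - 10 = 18
Total Float = LF - EF = 28 - 21
(or LS - ES = 18 - 11)
= 7


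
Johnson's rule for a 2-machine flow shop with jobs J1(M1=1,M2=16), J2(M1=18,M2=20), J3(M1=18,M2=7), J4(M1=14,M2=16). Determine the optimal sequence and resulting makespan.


Johnson's rule:
Group 1 (M1≤M2, sort by M1): ['J1', 'J4', 'J2']
Group 2 (M1>M2, sort desc M2): ['J3']
Sequence: J1 → J4 → J2 → J3
Makespan calculation:
  J1: M1 done=1, M2 done=17
  J4: M1 done=15, M2 done=33
  J2: M1 done=33, M2 done=53
  J3: M1 done=51, M2 done=60
= Sequence: J1 → J4 → J2 → J3, Makespan: 60


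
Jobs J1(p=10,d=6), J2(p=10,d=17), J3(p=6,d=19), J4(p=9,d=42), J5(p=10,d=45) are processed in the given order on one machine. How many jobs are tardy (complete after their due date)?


Completion vs due date:
  J1: C=10, d=6 → TARDY
  J2: C=20, d=17 → TARDY
  J3: C=26, d=19 → TARDY
  J4: C=35, d=42 → on time
  J5: C=45, d=45 → on time
Tardy jobs: J1, J2, J3
Count = 3


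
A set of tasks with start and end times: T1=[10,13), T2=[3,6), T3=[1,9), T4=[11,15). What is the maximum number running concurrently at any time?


Check each time point for overlaps:
  t=3: 2 tasks active (T2, T3)
Max concurrent = 2


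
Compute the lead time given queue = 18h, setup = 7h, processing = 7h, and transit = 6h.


Lead time = queue + setup + processing + transit
= 18 + 7 + 7 + 6
= 38 hours


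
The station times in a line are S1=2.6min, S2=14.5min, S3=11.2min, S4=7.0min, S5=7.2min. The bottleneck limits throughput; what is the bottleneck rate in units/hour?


Bottleneck = longest station time
Station times: [2.6, 14.5, 11.2, 7.0, 7.2]
Max = 14.5 min
Rate = 60 / 14.5
= 4.14 units/hour (bottleneck: 14.5min)


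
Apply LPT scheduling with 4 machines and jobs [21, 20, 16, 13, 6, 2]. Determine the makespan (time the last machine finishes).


Jobs (LPT sorted): [21, 20, 16, 13, 6, 2]
Machines: 4
  J=21 → Machine 1 (load: 0+21=21)
  J=20 → Machine 2 (load: 0+20=20)
  J=16 → Machine 3 (load: 0+16=16)
  J=13 → Machine 4 (load: 0+13=13)
  J=6 → Machine 4 (load: 13+6=19)
  J=2 → Machine 3 (load: 16+2=18)
Machine loads: [21, 20, 18, 19]
Makespan = max = 21 time units


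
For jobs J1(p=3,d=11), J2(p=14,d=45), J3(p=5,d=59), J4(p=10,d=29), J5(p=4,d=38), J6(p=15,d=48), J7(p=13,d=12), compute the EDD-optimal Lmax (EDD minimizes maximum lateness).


EDD order: J1 → J7 → J4 → J5 → J2 → J6 → J3
Completion and lateness:
  J1: C=3, d=11, L=3-11=-8
  J7: C=16, d=12, L=16-12=4
  J4: C=26, d=29, L=26-29=-3
  J5: C=30, d=38, L=30-38=-8
  J2: C=44, d=45, L=44-45=-1
  J6: C=59, d=48, L=59-48=11
  J3: C=64, d=59, L=64-59=5
Lmax = max(-8, 4, -3, -8, -1, 11, 5)
= 11


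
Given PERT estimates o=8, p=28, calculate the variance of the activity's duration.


σ² = ((p - o) / 6)² = (p - o)² / 36
= (28 - 8)² / 36
= 20² / 36
= 400 / 36
= 11.1111


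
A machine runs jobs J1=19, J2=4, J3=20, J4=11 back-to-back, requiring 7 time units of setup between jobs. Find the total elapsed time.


Makespan = Σ processing + (n-1) × setup
= (19 + 4 + 20 + 11) + (4-1)×7
= 54 + 21
= 75 time units


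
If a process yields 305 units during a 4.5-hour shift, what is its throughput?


Throughput = units / time
= 305 / 4.5
= 67.8 units/hour


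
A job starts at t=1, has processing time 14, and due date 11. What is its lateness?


Completion = 1 + 14 = 15
Lateness = C - d = 15 - 11
= 4


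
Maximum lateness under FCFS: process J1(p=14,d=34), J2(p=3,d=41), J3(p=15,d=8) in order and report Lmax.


Lateness per job (L = C - d):
  J1: C=14, d=34, L=-20
  J2: C=17, d=41, L=-24
  J3: C=32, d=8, L=24
Lmax = max(-20, -24, 24)
= 24


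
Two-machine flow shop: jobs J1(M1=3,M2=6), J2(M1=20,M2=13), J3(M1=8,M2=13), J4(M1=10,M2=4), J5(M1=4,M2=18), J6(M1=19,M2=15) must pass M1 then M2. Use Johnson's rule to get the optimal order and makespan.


Johnson's rule:
Group 1 (M1≤M2, sort by M1): ['J1', 'J5', 'J3']
Group 2 (M1>M2, sort desc M2): ['J6', 'J2', 'J4']
Sequence: J1 → J5 → J3 → J6 → J2 → J4
Makespan calculation:
  J1: M1 done=3, M2 done=9
  J5: M1 done=7, M2 done=27
  J3: M1 done=15, M2 done=40
  J6: M1 done=34, M2 done=55
  J2: M1 done=54, M2 done=68
  J4: M1 done=64, M2 done=72
= Sequence: J1 → J5 → J3 → J6 → J2 → J4, Makespan: 72


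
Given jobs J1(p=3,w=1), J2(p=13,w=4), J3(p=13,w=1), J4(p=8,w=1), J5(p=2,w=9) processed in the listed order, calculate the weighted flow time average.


Completion times:
  J1: C=3, w×C=1×3=3
  J2: C=16, w×C=4×16=64
  J3: C=29, w×C=1×29=29
  J4: C=37, w×C=1×37=37
  J5: C=39, w×C=9×39=351
Sum w×C = 484
Sum w = 16
Weighted avg = 484/16
= 30.25


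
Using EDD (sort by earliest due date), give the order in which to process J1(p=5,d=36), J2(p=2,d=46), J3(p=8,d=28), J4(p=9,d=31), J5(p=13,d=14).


EDD: sort by earliest due date
  J5: d=14, p=13
  J3: d=28, p=8
  J4: d=31, p=9
  J1: d=36, p=5
  J2: d=46, p=2
Order: J5 → J3 → J4 → J1 → J2


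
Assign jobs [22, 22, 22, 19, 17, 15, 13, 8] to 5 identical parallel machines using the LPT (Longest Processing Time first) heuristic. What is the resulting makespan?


Jobs (LPT sorted): [22, 22, 22, 19, 17, 15, 13, 8]
Machines: 5
  J=22 → Machine 1 (load: 0+22=22)
  J=22 → Machine 2 (load: 0+22=22)
  J=22 → Machine 3 (load: 0+22=22)
  J=19 → Machine 4 (load: 0+19=19)
  J=17 → Machine 5 (load: 0+17=17)
  J=15 → Machine 5 (load: 17+15=32)
  J=13 → Machine 4 (load: 19+13=32)
  J=8 → Machine 1 (load: 22+8=30)
Machine loads: [30, 22, 22, 32, 32]
Makespan = max = 32 time units


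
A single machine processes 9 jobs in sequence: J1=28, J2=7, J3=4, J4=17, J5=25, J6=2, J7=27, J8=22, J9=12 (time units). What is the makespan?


Sequential makespan: sum all processing times
= 28 + 7 + 4 + 17 + 25 + 2 + 27 + 22 + 12
= 144 time units


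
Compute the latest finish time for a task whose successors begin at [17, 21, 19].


LF = min of all successor start times
Successors start at: [17, 21, 19]
LF = min(17, 21, 19)
= 17


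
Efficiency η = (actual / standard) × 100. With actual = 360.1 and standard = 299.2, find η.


Efficiency = (actual / standard) × 100
= (360.1 / 299.2) × 100
= 120.4%


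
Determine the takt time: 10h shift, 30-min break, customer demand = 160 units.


Available = 10×60 - 30 = 570 min
Takt time = 570 / 160
= 3.56 min/unit


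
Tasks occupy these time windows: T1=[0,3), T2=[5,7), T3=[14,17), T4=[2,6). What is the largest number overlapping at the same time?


Check each time point for overlaps:
  t=2: 2 tasks active (T1, T4)
Max concurrent = 2


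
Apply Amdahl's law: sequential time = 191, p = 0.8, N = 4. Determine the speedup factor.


Amdahl's law: T_p = T × ((1-p) + p/N)
= 191 × ((1-0.8) + 0.8/4)
= 191 × (0.20 + 0.2000)
= 191 × 0.4000
= 76.40
Speedup = 191/76.40
= 2.50×


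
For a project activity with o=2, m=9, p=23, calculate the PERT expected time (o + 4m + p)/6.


te = (o + 4m + p) / 6
= (2 + 4×9 + 23) / 6
= (2 + 36 + 23) / 6
= 61 / 6
= 10.17


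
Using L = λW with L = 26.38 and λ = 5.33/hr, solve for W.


Little's law: L = λW → W = L / λ
= 26.38 / 5.33
= 4.95 hours


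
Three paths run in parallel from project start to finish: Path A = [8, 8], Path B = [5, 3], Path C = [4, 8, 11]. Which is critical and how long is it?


Path A: 8 + 8 = 16
Path B: 5 + 3 = 8
Path C: 4 + 8 + 11 = 23
Critical path = longest = max(16, 8, 23)
= 23 (Path C)


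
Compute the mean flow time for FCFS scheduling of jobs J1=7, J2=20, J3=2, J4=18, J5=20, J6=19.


Completion times:
  J1: completes at 7
  J2: completes at 27
  J3: completes at 29
  J4: completes at 47
  J5: completes at 67
  J6: completes at 86
Sum = 263
Average = 263/6
= 43.83


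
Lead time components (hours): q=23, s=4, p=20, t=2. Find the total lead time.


Lead time = queue + setup + processing + transit
= 23 + 4 + 20 + 2
= 49 hours


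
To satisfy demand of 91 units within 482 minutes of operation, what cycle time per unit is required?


Cycle time = available time / demand
= 482 / 91
= 5.30 min/unit


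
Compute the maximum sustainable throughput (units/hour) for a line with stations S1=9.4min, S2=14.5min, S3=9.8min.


Bottleneck = longest station time
Station times: [9.4, 14.5, 9.8]
Max = 14.5 min
Rate = 60 / 14.5
= 4.14 units/hour (bottleneck: 14.5min)


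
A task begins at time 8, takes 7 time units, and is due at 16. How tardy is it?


Completion = start + processing = 8 + 7 = 15
Tardiness = max(0, C - d) = max(0, 15 - 16)
= max(0, -1)
= 0


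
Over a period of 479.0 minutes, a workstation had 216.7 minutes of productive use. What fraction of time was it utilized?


Utilization = busy / total × 100
= 216.7 / 479.0 × 100
= 45.2%


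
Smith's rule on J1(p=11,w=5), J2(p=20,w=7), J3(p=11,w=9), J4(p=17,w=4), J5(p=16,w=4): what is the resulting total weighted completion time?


WSPT order (by p/w): J3 → J1 → J2 → J5 → J4
  J3: C=11, w·C=9×11=99
  J1: C=22, w·C=5×22=110
  J2: C=42, w·C=7×42=294
  J5: C=58, w·C=4×58=232
  J4: C=75, w·C=4×75=300
Σ w·C = 1035
= 1035


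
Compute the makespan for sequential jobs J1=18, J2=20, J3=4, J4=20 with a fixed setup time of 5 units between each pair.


Makespan = Σ processing + (n-1) × setup
= (18 + 20 + 4 + 20) + (4-1)×5
= 62 + 15
= 77 time units


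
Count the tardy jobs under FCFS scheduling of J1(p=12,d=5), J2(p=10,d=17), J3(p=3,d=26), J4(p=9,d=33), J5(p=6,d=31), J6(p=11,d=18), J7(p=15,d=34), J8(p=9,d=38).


Completion vs due date:
  J1: C=12, d=5 → TARDY
  J2: C=22, d=17 → TARDY
  J3: C=25, d=26 → on time
  J4: C=34, d=33 → TARDY
  J5: C=40, d=31 → TARDY
  J6: C=51, d=18 → TARDY
  J7: C=66, d=34 → TARDY
  J8: C=75, d=38 → TARDY
Tardy jobs: J1, J2, J4, J5, J6, J7, J8
Count = 7


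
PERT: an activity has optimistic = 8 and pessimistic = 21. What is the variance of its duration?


σ² = ((p - o) / 6)² = (p - o)² / 36
= (21 - 8)² / 36
= 13² / 36
= 169 / 36
= 4.6944


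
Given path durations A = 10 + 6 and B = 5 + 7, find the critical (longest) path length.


Path A: 10 + 6 = 16
Path B: 5 + 7 = 12
Critical path = longest = max(16, 12)
= 16 (Path A)


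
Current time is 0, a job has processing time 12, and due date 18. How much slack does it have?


Slack = due - current_time - processing
= 18 - 0 - 12
= 6


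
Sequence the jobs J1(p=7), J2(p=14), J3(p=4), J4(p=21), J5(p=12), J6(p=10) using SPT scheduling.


SPT: sort by shortest processing time
  J3: p=4
  J1: p=7
  J6: p=10
  J5: p=12
  J2: p=14
  J4: p=21
Order: J3 → J1 → J6 → J5 → J2 → J4


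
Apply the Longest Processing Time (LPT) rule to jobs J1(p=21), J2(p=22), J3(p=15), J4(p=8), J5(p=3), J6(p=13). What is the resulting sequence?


LPT: sort by longest processing time first
  J2: p=22
  J1: p=21
  J3: p=15
  J6: p=13
  J4: p=8
  J5: p=3
Order: J2 → J1 → J3 → J6 → J4 → J5


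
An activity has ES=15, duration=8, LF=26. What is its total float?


EF = ES + duration = 15 + 8 = 23
LS = LF - duration = 26 - 8 = 18
Total Float = LF - EF = 26 - 23
(or LS - ES = 18 - 15)
= 3


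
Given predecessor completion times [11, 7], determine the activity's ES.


ES = max of all predecessor completion times
Predecessors: [11, 7]
ES = max(11, 7)
= 11


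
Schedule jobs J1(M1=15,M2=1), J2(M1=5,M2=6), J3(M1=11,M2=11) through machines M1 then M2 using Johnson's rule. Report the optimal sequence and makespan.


Johnson's rule:
Group 1 (M1≤M2, sort by M1): ['J2', 'J3']
Group 2 (M1>M2, sort desc M2): ['J1']
Sequence: J2 → J3 → J1
Makespan calculation:
  J2: M1 done=5, M2 done=11
  J3: M1 done=16, M2 done=27
  J1: M1 done=31, M2 done=32
= Sequence: J2 → J3 → J1, Makespan: 32


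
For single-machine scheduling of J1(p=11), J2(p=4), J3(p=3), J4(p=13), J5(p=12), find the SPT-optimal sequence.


SPT: sort by shortest processing time
  J3: p=3
  J2: p=4
  J1: p=11
  J5: p=12
  J4: p=13
Order: J3 → J2 → J1 → J5 → J4


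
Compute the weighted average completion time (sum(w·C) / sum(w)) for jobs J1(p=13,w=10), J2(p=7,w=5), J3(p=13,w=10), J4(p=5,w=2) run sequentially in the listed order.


Completion times:
  J1: C=13, w×C=10×13=130
  J2: C=20, w×C=5×20=100
  J3: C=33, w×C=10×33=330
  J4: C=38, w×C=2×38=76
Sum w×C = 636
Sum w = 27
Weighted avg = 636/27
= 23.56


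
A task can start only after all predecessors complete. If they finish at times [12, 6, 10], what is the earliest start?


ES = max of all predecessor completion times
Predecessors: [12, 6, 10]
ES = max(12, 6, 10)
= 12


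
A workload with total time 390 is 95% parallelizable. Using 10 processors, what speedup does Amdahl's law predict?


Amdahl's law: T_p = T × ((1-p) + p/N)
= 390 × ((1-0.95) + 0.95/10)
= 390 × (0.05 + 0.0950)
= 390 × 0.1450
= 56.55
Speedup = 390/56.55
= 6.90×


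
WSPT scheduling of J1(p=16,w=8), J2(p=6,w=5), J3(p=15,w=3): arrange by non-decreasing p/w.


WSPT (Smith's rule): sort by p/w ascending
  J2: p/w = 6/5 = 1.200
  J1: p/w = 16/8 = 2.000
  J3: p/w = 15/3 = 5.000
Order: J2 → J1 → J3


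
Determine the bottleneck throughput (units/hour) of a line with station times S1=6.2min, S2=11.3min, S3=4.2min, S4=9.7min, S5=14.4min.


Bottleneck = longest station time
Station times: [6.2, 11.3, 4.2, 9.7, 14.4]
Max = 14.4 min
Rate = 60 / 14.4
= 4.17 units/hour (bottleneck: 14.4min)


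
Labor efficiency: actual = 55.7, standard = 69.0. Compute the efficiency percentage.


Efficiency = (actual / standard) × 100
= (55.7 / 69.0) × 100
= 80.7%


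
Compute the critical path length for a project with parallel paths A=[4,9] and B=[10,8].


Path A: 4 + 9 = 13
Path B: 10 + 8 = 18
Critical path = longest = max(13, 18)
= 18 (Path B)


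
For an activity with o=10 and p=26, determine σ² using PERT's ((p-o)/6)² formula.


σ² = ((p - o) / 6)² = (p - o)² / 36
= (26 - 10)² / 36
= 16² / 36
= 256 / 36
= 7.1111


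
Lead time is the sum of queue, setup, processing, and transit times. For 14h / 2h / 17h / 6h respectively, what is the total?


Lead time = queue + setup + processing + transit
= 14 + 2 + 17 + 6
= 39 hours


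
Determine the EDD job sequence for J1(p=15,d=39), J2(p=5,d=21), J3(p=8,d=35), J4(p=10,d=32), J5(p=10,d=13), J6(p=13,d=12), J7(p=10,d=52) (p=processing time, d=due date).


EDD: sort by earliest due date
  J6: d=12, p=13
  J5: d=13, p=10
  J2: d=21, p=5
  J4: d=32, p=10
  J3: d=35, p=8
  J1: d=39, p=15
  J7: d=52, p=10
Order: J6 → J5 → J2 → J4 → J3 → J1 → J7


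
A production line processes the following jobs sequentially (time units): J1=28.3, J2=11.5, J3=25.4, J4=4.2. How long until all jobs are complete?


Sequential makespan: sum all processing times
= 28.3 + 11.5 + 25.4 + 4.2
= 69.4 time units


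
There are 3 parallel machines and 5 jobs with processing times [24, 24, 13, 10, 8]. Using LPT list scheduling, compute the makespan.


Jobs (LPT sorted): [24, 24, 13, 10, 8]
Machines: 3
  J=24 → Machine 1 (load: 0+24=24)
  J=24 → Machine 2 (load: 0+24=24)
  J=13 → Machine 3 (load: 0+13=13)
  J=10 → Machine 3 (load: 13+10=23)
  J=8 → Machine 3 (load: 23+8=31)
Machine loads: [24, 24, 31]
Makespan = max = 31 time units


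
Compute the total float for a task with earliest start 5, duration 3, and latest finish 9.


EF = ES + duration = 5 + 3 = 8
LS = LF - duration = 9 - 3 = 6
Total Float = LF - EF = 9 - 8
(or LS - ES = 6 - 5)
= 1


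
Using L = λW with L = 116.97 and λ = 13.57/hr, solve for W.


Little's law: L = λW → W = L / λ
= 116.97 / 13.57
= 8.62 hours


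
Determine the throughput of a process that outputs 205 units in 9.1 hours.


Throughput = units / time
= 205 / 9.1
= 22.5 units/hour


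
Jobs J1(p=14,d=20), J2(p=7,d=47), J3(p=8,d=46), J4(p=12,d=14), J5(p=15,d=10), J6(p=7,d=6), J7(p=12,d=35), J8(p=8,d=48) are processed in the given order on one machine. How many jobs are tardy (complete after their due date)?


Completion vs due date:
  J1: C=14, d=20 → on time
  J2: C=21, d=47 → on time
  J3: C=29, d=46 → on time
  J4: C=41, d=14 → TARDY
  J5: C=56, d=10 → TARDY
  J6: C=63, d=6 → TARDY
  J7: C=75, d=35 → TARDY
  J8: C=83, d=48 → TARDY
Tardy jobs: J4, J5, J6, J7, J8
Count = 5


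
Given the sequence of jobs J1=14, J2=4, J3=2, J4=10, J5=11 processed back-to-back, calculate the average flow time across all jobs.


Completion times:
  J1: completes at 14
  J2: completes at 18
  J3: completes at 20
  J4: completes at 30
  J5: completes at 41
Sum = 123
Average = 123/5
= 24.60


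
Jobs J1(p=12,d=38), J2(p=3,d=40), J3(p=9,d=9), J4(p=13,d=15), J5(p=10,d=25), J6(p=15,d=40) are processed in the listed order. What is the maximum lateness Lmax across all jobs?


Lateness per job (L = C - d):
  J1: C=12, d=38, L=-26
  J2: C=15, d=40, L=-25
  J3: C=24, d=9, L=15
  J4: C=37, d=15, L=22
  J5: C=47, d=25, L=22
  J6: C=62, d=40, L=22
Lmax = max(-26, -25, 15, 22, 22, 22)
= 22


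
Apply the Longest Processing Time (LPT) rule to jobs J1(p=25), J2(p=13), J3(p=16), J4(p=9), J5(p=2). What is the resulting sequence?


LPT: sort by longest processing time first
  J1: p=25
  J3: p=16
  J2: p=13
  J4: p=9
  J5: p=2
Order: J1 → J3 → J2 → J4 → J5


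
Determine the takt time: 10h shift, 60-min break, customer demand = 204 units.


Available = 10×60 - 60 = 540 min
Takt time = 540 / 204
= 2.65 min/unit


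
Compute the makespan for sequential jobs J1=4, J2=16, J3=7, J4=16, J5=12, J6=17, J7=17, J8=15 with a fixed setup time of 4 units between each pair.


Makespan = Σ processing + (n-1) × setup
= (4 + 16 + 7 + 16 + 12 + 17 + 17 + 15) + (8-1)×4
= 104 + 28
= 132 time units


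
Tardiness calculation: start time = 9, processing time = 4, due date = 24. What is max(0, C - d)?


Completion = start + processing = 9 + 4 = 13
Tardiness = max(0, C - d) = max(0, 13 - 24)
= max(0, -11)
= 0


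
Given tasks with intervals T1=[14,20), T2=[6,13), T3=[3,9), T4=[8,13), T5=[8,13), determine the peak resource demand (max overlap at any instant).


Check each time point for overlaps:
  t=8: 4 tasks active (T2, T3, T4, T5)
Max concurrent = 4


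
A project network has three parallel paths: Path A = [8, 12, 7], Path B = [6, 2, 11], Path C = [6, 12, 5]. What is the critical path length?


Path A: 8 + 12 + 7 = 27
Path B: 6 + 2 + 11 = 19
Path C: 6 + 12 + 5 = 23
Critical path = longest = max(27, 19, 23)
= 27 (Path A)


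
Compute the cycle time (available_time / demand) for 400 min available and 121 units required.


Cycle time = available time / demand
= 400 / 121
= 3.31 min/unit


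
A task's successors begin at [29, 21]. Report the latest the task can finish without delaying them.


LF = min of all successor start times
Successors start at: [29, 21]
LF = min(29, 21)
= 21


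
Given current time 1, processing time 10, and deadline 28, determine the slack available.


Slack = due - current_time - processing
= 28 - 1 - 10
= 17


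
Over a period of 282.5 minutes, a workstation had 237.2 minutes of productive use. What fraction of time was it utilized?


Utilization = busy / total × 100
= 237.2 / 282.5 × 100
= 84.0%


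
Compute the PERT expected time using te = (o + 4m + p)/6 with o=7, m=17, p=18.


te = (o + 4m + p) / 6
= (7 + 4×17 + 18) / 6
= (7 + 68 + 18) / 6
= 93 / 6
= 15.50


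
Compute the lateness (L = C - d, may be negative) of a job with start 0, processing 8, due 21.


Completion = 0 + 8 = 8
Lateness = C - d = 8 - 21
= -13


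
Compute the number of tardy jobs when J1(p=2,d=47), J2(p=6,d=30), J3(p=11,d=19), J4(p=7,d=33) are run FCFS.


Completion vs due date:
  J1: C=2, d=47 → on time
  J2: C=8, d=30 → on time
  J3: C=19, d=19 → on time
  J4: C=26, d=33 → on time
Tardy jobs: none
Count = 0


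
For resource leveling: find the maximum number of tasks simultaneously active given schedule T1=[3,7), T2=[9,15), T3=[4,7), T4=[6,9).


Check each time point for overlaps:
  t=6: 3 tasks active (T1, T3, T4)
Max concurrent = 3


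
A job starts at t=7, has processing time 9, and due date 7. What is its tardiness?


Completion = start + processing = 7 + 9 = 16
Tardiness = max(0, C - d) = max(0, 16 - 7)
= max(0, 9)
= 9


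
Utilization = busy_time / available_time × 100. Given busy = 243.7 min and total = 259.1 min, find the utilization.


Utilization = busy / total × 100
= 243.7 / 259.1 × 100
= 94.1%


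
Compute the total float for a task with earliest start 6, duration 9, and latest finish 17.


EF = ES + duration = 6 + 9 = 15
LS = LF - duration = 17 - 9 = 8
Total Float = LF - EF = 17 - 15
(or LS - ES = 8 - 6)
= 2


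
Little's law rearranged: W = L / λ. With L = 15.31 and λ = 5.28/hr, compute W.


Little's law: L = λW → W = L / λ
= 15.31 / 5.28
= 2.90 hours


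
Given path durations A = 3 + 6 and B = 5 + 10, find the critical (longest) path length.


Path A: 3 + 6 = 9
Path B: 5 + 10 = 15
Critical path = longest = max(9, 15)
= 15 (Path B)


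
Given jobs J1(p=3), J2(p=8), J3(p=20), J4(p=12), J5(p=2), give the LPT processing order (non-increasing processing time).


LPT: sort by longest processing time first
  J3: p=20
  J4: p=12
  J2: p=8
  J1: p=3
  J5: p=2
Order: J3 → J4 → J2 → J1 → J5


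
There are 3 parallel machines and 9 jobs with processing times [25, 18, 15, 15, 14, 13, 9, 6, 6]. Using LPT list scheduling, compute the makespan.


Jobs (LPT sorted): [25, 18, 15, 15, 14, 13, 9, 6, 6]
Machines: 3
  J=25 → Machine 1 (load: 0+25=25)
  J=18 → Machine 2 (load: 0+18=18)
  J=15 → Machine 3 (load: 0+15=15)
  J=15 → Machine 3 (load: 15+15=30)
  J=14 → Machine 2 (load: 18+14=32)
  J=13 → Machine 1 (load: 25+13=38)
  J=9 → Machine 3 (load: 30+9=39)
  J=6 → Machine 2 (load: 32+6=38)
  J=6 → Machine 1 (load: 38+6=44)
Machine loads: [44, 38, 39]
Makespan = max = 44 time units


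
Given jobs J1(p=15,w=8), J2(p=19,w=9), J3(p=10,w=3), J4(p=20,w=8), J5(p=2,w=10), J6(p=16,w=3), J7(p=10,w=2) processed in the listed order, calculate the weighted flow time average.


Completion times:
  J1: C=15, w×C=8×15=120
  J2: C=34, w×C=9×34=306
  J3: C=44, w×C=3×44=132
  J4: C=64, w×C=8×64=512
  J5: C=66, w×C=10×66=660
  J6: C=82, w×C=3×82=246
  J7: C=92, w×C=2×92=184
Sum w×C = 2160
Sum w = 43
Weighted avg = 2160/43
= 50.23


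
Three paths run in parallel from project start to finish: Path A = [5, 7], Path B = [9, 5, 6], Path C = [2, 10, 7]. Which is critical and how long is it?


Path A: 5 + 7 = 12
Path B: 9 + 5 + 6 = 20
Path C: 2 + 10 + 7 = 19
Critical path = longest = max(12, 20, 19)
= 20 (Path B)


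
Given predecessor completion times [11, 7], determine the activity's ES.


ES = max of all predecessor completion times
Predecessors: [11, 7]
ES = max(11, 7)
= 11


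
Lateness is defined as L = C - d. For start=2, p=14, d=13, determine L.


Completion = 2 + 14 = 16
Lateness = C - d = 16 - 13
= 3


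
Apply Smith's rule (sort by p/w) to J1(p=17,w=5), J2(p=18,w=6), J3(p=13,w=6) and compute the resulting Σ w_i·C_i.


WSPT order (by p/w): J3 → J2 → J1
  J3: C=13, w·C=6×13=78
  J2: C=31, w·C=6×31=186
  J1: C=48, w·C=5×48=240
Σ w·C = 504
= 504


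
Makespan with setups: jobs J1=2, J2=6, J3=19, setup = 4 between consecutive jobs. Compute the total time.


Makespan = Σ processing + (n-1) × setup
= (2 + 6 + 19) + (3-1)×4
= 27 + 8
= 35 time units


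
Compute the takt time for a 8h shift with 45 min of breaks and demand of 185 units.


Available = 8×60 - 45 = 435 min
Takt time = 435 / 185
= 2.35 min/unit


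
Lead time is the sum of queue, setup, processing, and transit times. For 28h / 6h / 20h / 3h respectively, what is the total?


Lead time = queue + setup + processing + transit
= 28 + 6 + 20 + 3
= 57 hours


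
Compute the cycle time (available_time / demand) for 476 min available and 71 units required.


Cycle time = available time / demand
= 476 / 71
= 6.70 min/unit


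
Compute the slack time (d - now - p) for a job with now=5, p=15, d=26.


Slack = due - current_time - processing
= 26 - 5 - 15
= 6


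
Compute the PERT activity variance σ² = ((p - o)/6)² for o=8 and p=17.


σ² = ((p - o) / 6)² = (p - o)² / 36
= (17 - 8)² / 36
= 9² / 36
= 81 / 36
= 2.2500


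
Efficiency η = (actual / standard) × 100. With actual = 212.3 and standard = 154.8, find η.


Efficiency = (actual / standard) × 100
= (212.3 / 154.8) × 100
= 137.1%


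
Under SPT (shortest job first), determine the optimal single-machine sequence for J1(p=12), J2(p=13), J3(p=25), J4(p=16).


SPT: sort by shortest processing time
  J1: p=12
  J2: p=13
  J4: p=16
  J3: p=25
Order: J1 → J2 → J4 → J3


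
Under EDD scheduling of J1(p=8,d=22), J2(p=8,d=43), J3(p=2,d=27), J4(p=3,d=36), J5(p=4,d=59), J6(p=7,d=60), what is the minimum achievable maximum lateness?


EDD order: J1 → J3 → J4 → J2 → J5 → J6
Completion and lateness:
  J1: C=8, d=22, L=8-22=-14
  J3: C=10, d=27, L=10-27=-17
  J4: C=13, d=36, L=13-36=-23
  J2: C=21, d=43, L=21-43=-22
  J5: C=25, d=59, L=25-59=-34
  J6: C=32, d=60, L=32-60=-28
Lmax = max(-14, -17, -23, -22, -34, -28)
= -14


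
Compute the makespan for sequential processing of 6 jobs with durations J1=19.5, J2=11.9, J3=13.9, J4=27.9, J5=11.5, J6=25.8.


Sequential makespan: sum all processing times
= 19.5 + 11.9 + 13.9 + 27.9 + 11.5 + 25.8
= 110.5 time units


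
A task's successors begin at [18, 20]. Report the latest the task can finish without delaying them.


LF = min of all successor start times
Successors start at: [18, 20]
LF = min(18, 20)
= 18


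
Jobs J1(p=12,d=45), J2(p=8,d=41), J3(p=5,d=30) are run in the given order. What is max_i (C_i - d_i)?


Lateness per job (L = C - d):
  J1: C=12, d=45, L=-33
  J2: C=20, d=41, L=-21
  J3: C=25, d=30, L=-5
Lmax = max(-33, -21, -5)
= -5


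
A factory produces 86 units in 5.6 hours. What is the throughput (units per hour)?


Throughput = units / time
= 86 / 5.6
= 15.4 units/hour


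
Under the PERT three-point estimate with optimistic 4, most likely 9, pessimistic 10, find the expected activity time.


te = (o + 4m + p) / 6
= (4 + 4×9 + 10) / 6
= (4 + 36 + 10) / 6
= 50 / 6
= 8.33


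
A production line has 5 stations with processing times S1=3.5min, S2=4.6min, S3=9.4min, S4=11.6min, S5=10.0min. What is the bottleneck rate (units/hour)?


Bottleneck = longest station time
Station times: [3.5, 4.6, 9.4, 11.6, 10.0]
Max = 11.6 min
Rate = 60 / 11.6
= 5.17 units/hour (bottleneck: 11.6min)


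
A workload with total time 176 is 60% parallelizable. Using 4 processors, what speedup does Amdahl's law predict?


Amdahl's law: T_p = T × ((1-p) + p/N)
= 176 × ((1-0.6) + 0.6/4)
= 176 × (0.40 + 0.1500)
= 176 × 0.5500
= 96.80
Speedup = 176/96.80
= 1.82×


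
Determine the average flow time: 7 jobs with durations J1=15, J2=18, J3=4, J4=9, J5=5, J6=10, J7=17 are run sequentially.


Completion times:
  J1: completes at 15
  J2: completes at 33
  J3: completes at 37
  J4: completes at 46
  J5: completes at 51
  J6: completes at 61
  J7: completes at 78
Sum = 321
Average = 321/7
= 45.86


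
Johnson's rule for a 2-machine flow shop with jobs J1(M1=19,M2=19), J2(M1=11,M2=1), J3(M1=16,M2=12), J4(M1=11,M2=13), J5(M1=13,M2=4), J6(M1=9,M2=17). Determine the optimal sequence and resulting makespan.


Johnson's rule:
Group 1 (M1≤M2, sort by M1): ['J6', 'J4', 'J1']
Group 2 (M1>M2, sort desc M2): ['J3', 'J5', 'J2']
Sequence: J6 → J4 → J1 → J3 → J5 → J2
Makespan calculation:
  J6: M1 done=9, M2 done=26
  J4: M1 done=20, M2 done=39
  J1: M1 done=39, M2 done=58
  J3: M1 done=55, M2 done=70
  J5: M1 done=68, M2 done=74
  J2: M1 done=79, M2 done=80
= Sequence: J6 → J4 → J1 → J3 → J5 → J2, Makespan: 80


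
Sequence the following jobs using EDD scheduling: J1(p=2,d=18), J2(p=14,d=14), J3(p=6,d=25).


EDD: sort by earliest due date
  J2: d=14, p=14
  J1: d=18, p=2
  J3: d=25, p=6
Order: J2 → J1 → J3


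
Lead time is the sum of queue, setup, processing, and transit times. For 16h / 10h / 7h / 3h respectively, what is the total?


Lead time = queue + setup + processing + transit
= 16 + 10 + 7 + 3
= 36 hours


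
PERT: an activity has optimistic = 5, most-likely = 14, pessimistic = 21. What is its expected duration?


te = (o + 4m + p) / 6
= (5 + 4×14 + 21) / 6
= (5 + 56 + 21) / 6
= 82 / 6
= 13.67


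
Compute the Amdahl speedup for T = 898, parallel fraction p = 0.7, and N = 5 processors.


Amdahl's law: T_p = T × ((1-p) + p/N)
= 898 × ((1-0.7) + 0.7/5)
= 898 × (0.30 + 0.1400)
= 898 × 0.4400
= 395.12
Speedup = 898/395.12
= 2.27×


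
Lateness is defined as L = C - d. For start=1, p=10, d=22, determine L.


Completion = 1 + 10 = 11
Lateness = C - d = 11 - 22
= -11


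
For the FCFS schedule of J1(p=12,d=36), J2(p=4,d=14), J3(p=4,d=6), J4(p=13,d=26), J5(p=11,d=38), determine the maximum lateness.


Lateness per job (L = C - d):
  J1: C=12, d=36, L=-24
  J2: C=16, d=14, L=2
  J3: C=20, d=6, L=14
  J4: C=33, d=26, L=7
  J5: C=44, d=38, L=6
Lmax = max(-24, 2, 14, 7, 6)
= 14


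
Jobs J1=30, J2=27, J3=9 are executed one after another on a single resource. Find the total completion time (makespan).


Sequential makespan: sum all processing times
= 30 + 27 + 9
= 66 time units


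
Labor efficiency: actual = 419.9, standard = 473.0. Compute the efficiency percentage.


Efficiency = (actual / standard) × 100
= (419.9 / 473.0) × 100
= 88.8%


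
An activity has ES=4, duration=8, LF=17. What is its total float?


EF = ES + duration = 4 + 8 = 12
LS = LF - duration = 17 - 8 = 9
Total Float = LF - EF = 17 - 12
(or LS - ES = 9 - 4)
= 5


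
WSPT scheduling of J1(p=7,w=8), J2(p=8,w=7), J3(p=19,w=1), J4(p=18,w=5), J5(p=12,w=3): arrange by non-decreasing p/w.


WSPT (Smith's rule): sort by p/w ascending
  J1: p/w = 7/8 = 0.875
  J2: p/w = 8/7 = 1.143
  J4: p/w = 18/5 = 3.600
  J5: p/w = 12/3 = 4.000
  J3: p/w = 19/1 = 19.000
Order: J1 → J2 → J4 → J5 → J3


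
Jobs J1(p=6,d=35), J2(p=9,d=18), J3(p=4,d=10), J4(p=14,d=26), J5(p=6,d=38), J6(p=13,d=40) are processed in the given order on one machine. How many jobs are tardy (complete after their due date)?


Completion vs due date:
  J1: C=6, d=35 → on time
  J2: C=15, d=18 → on time
  J3: C=19, d=10 → TARDY
  J4: C=33, d=26 → TARDY
  J5: C=39, d=38 → TARDY
  J6: C=52, d=40 → TARDY
Tardy jobs: J3, J4, J5, J6
Count = 4


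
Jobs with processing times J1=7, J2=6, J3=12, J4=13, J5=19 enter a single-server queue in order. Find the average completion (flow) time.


Completion times:
  J1: completes at 7
  J2: completes at 13
  J3: completes at 25
  J4: completes at 38
  J5: completes at 57
Sum = 140
Average = 140/5
= 28.00


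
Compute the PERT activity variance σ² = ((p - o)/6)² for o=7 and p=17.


σ² = ((p - o) / 6)² = (p - o)² / 36
= (17 - 7)² / 36
= 10² / 36
= 100 / 36
= 2.7778


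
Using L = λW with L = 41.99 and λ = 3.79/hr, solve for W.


Little's law: L = λW → W = L / λ
= 41.99 / 3.79
= 11.08 hours


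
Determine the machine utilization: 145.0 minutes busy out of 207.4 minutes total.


Utilization = busy / total × 100
= 145.0 / 207.4 × 100
= 69.9%


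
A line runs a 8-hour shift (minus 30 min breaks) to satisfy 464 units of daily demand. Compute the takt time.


Available = 8×60 - 30 = 450 min
Takt time = 450 / 464
= 0.97 min/unit


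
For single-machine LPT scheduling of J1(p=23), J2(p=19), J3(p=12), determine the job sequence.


LPT: sort by longest processing time first
  J1: p=23
  J2: p=19
  J3: p=12
Order: J1 → J2 → J3


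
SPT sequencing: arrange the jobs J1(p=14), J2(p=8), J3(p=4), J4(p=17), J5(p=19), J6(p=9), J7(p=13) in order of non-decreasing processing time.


SPT: sort by shortest processing time
  J3: p=4
  J2: p=8
  J6: p=9
  J7: p=13
  J1: p=14
  J4: p=17
  J5: p=19
Order: J3 → J2 → J6 → J7 → J1 → J4 → J5


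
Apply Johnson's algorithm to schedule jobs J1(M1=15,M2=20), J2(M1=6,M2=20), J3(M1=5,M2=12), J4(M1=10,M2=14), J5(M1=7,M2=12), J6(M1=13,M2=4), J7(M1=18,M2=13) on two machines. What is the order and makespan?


Johnson's rule:
Group 1 (M1≤M2, sort by M1): ['J3', 'J2', 'J5', 'J4', 'J1']
Group 2 (M1>M2, sort desc M2): ['J7', 'J6']
Sequence: J3 → J2 → J5 → J4 → J1 → J7 → J6
Makespan calculation:
  J3: M1 done=5, M2 done=17
  J2: M1 done=11, M2 done=37
  J5: M1 done=18, M2 done=49
  J4: M1 done=28, M2 done=63
  J1: M1 done=43, M2 done=83
  J7: M1 done=61, M2 done=96
  J6: M1 done=74, M2 done=100
= Sequence: J3 → J2 → J5 → J4 → J1 → J7 → J6, Makespan: 100


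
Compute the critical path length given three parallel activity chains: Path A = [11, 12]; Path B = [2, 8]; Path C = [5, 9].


Path A: 11 + 12 = 23
Path B: 2 + 8 = 10
Path C: 5 + 9 = 14
Critical path = longest = max(23, 10, 14)
= 23 (Path A)


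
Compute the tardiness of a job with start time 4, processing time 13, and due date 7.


Completion = start + processing = 4 + 13 = 17
Tardiness = max(0, C - d) = max(0, 17 - 7)
= max(0, 10)
= 10
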